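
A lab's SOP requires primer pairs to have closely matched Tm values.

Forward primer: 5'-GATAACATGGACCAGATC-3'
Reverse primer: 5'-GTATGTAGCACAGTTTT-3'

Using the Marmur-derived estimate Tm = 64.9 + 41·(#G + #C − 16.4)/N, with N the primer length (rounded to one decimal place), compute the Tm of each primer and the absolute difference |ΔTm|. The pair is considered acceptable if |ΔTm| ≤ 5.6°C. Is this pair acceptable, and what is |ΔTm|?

Forward: G+C = 8, N = 18 → Tm = 64.9 + 41·(8 − 16.4)/18 = 45.8°C.
Reverse: G+C = 6, N = 17 → Tm = 64.9 + 41·(6 − 16.4)/17 = 39.8°C.
|ΔTm| = |45.8 − 39.8| = 6.0°C, > 5.6°C.

|ΔTm| = 6.0°C; the pair is not acceptable.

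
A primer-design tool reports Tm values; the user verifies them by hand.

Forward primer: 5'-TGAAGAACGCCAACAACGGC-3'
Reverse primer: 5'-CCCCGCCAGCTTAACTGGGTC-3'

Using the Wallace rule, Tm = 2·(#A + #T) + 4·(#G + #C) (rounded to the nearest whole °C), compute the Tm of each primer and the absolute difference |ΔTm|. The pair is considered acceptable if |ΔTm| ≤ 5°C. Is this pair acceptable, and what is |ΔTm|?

Forward: A=8 T=1 G=5 C=6 → Tm = 2·9 + 4·11 = 62°C.
Reverse: A=3 T=4 G=5 C=9 → Tm = 2·7 + 4·14 = 70°C.
|ΔTm| = |62 − 70| = 8°C, > 5°C.

|ΔTm| = 8°C; the pair is not acceptable.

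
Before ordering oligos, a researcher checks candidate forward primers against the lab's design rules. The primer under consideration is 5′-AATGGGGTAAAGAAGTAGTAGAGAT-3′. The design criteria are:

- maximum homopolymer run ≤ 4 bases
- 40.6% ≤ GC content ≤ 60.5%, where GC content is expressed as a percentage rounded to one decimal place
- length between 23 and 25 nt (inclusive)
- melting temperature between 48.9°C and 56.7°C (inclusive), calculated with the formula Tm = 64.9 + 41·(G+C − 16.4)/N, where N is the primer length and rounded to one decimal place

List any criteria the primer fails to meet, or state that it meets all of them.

Fails: GC content.

Base counts: A=11, T=5, G=9, C=0 (length 25).
homopolymer run: longest run = 4 ✓
GC content: GC 9/25 = 36.0%, outside 40.6–60.5% ✗
length: length 25 ✓
Tm: Tm = 64.9 + 41·(9 − 16.4)/25 = 52.8°C ✓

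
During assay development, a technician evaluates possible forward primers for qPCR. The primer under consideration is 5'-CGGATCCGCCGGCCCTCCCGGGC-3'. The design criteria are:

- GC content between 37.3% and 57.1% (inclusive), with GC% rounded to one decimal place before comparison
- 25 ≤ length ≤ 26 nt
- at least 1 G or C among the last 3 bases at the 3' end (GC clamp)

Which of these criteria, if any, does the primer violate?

Base counts: A=1, T=2, G=8, C=12 (length 23).
GC content: GC 20/23 = 87.0%, outside 37.3–57.1% ✗
length: length 23, outside 25–26 ✗
GC clamp: 3' end GGC has 3 G/C ✓

Fails: GC content, length.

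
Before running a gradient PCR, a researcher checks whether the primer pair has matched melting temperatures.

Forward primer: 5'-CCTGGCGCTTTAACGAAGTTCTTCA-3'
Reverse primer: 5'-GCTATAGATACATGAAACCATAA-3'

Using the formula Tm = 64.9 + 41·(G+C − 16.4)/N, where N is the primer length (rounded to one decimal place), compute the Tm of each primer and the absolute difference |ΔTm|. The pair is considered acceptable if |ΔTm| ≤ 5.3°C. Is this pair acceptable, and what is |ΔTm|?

Forward: G+C = 12, N = 25 → Tm = 64.9 + 41·(12 − 16.4)/25 = 57.7°C.
Reverse: G+C = 7, N = 23 → Tm = 64.9 + 41·(7 − 16.4)/23 = 48.1°C.
|ΔTm| = |57.7 − 48.1| = 9.6°C, > 5.3°C.

|ΔTm| = 9.6°C; the pair is not acceptable.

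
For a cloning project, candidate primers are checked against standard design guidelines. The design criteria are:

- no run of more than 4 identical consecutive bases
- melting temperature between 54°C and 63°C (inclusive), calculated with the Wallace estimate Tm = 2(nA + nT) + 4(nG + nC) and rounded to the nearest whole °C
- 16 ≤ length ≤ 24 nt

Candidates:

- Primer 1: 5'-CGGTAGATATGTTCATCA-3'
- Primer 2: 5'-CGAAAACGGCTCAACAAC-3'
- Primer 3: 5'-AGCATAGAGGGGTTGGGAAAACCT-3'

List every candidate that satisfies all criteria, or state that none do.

Primer 2 only.

Primer 1 (18 nt, A=5 T=6 G=4 C=3): longest run = 2 ✓; Tm = 2·11 + 4·7 = 50°C, outside 54–63°C ✗; length 18 ✓ — fails.
Primer 2 (18 nt, A=8 T=1 G=3 C=6): longest run = 4 ✓; Tm = 2·9 + 4·9 = 54°C ✓; length 18 ✓ — passes.
Primer 3 (24 nt, A=8 T=4 G=9 C=3): longest run = 4 ✓; Tm = 2·12 + 4·12 = 72°C, outside 54–63°C ✗; length 24 ✓ — fails.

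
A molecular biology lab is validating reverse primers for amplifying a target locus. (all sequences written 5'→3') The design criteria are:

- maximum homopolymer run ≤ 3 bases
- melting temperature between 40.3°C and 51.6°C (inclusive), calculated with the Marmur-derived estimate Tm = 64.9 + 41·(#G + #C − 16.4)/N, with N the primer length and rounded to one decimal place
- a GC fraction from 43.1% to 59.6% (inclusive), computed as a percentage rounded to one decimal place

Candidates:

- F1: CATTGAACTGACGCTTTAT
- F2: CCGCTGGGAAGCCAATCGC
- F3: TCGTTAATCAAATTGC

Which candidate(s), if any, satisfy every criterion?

F1 (19 nt, A=5 T=7 G=3 C=4): longest run = 3 ✓; Tm = 64.9 + 41·(7 − 16.4)/19 = 44.6°C ✓; GC 7/19 = 36.8%, outside 43.1–59.6% ✗ — fails.
F2 (19 nt, A=4 T=2 G=6 C=7): longest run = 3 ✓; Tm = 64.9 + 41·(13 − 16.4)/19 = 57.6°C, outside 40.3–51.6°C ✗; GC 13/19 = 68.4%, outside 43.1–59.6% ✗ — fails.
F3 (16 nt, A=5 T=6 G=2 C=3): longest run = 3 ✓; Tm = 64.9 + 41·(5 − 16.4)/16 = 35.7°C, outside 40.3–51.6°C ✗; GC 5/16 = 31.3%, outside 43.1–59.6% ✗ — fails.

None of the candidates satisfy all criteria.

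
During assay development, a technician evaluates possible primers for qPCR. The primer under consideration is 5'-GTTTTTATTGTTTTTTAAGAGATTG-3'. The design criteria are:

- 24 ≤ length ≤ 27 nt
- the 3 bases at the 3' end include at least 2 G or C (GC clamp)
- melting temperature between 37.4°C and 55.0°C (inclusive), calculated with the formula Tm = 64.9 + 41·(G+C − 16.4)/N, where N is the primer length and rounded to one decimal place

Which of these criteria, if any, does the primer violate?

Base counts: A=5, T=15, G=5, C=0 (length 25).
length: length 25 ✓
GC clamp: 3' end TTG has 1 G/C, need ≥2 ✗
Tm: Tm = 64.9 + 41·(5 − 16.4)/25 = 46.2°C ✓

Fails: GC clamp.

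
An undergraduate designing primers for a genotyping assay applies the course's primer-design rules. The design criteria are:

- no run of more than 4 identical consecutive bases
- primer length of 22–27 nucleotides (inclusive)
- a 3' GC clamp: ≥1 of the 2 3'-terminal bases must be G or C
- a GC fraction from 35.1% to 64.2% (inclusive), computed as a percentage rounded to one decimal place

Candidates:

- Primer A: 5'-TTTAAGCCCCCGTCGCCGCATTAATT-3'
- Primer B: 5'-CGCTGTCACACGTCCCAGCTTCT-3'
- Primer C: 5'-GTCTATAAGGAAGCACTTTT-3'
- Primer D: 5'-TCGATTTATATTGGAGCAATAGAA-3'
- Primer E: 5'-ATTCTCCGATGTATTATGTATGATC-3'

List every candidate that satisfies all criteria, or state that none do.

Primer B only.

Primer A (26 nt, A=5 T=8 G=4 C=9): longest run = 5, exceeds 4 ✗; length 26 ✓; 3' end TT has 0 G/C, need ≥1 ✗; GC 13/26 = 50.0% ✓ — fails.
Primer B (23 nt, A=3 T=6 G=4 C=10): longest run = 3 ✓; length 23 ✓; 3' end CT has 1 G/C ✓; GC 14/23 = 60.9% ✓ — passes.
Primer C (20 nt, A=6 T=7 G=4 C=3): longest run = 4 ✓; length 20, outside 22–27 ✗; 3' end TT has 0 G/C, need ≥1 ✗; GC 7/20 = 35.0%, outside 35.1–64.2% ✗ — fails.
Primer D (24 nt, A=9 T=8 G=5 C=2): longest run = 3 ✓; length 24 ✓; 3' end AA has 0 G/C, need ≥1 ✗; GC 7/24 = 29.2%, outside 35.1–64.2% ✗ — fails.
Primer E (25 nt, A=6 T=11 G=4 C=4): longest run = 2 ✓; length 25 ✓; 3' end TC has 1 G/C ✓; GC 8/25 = 32.0%, outside 35.1–64.2% ✗ — fails.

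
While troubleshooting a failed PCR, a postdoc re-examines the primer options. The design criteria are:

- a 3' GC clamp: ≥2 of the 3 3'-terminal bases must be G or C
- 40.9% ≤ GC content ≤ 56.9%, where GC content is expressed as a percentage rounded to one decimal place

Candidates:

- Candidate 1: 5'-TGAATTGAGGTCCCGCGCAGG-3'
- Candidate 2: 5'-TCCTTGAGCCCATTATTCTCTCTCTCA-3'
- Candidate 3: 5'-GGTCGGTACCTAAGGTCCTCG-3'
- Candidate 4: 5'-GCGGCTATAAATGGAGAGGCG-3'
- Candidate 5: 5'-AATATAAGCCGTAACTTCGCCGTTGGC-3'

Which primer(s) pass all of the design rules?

Candidate 5 only.

Candidate 1 (21 nt, A=4 T=4 G=8 C=5): 3' end AGG has 2 G/C ✓; GC 13/21 = 61.9%, outside 40.9–56.9% ✗ — fails.
Candidate 2 (27 nt, A=4 T=11 G=2 C=10): 3' end TCA has 1 G/C, need ≥2 ✗; GC 12/27 = 44.4% ✓ — fails.
Candidate 3 (21 nt, A=3 T=5 G=7 C=6): 3' end TCG has 2 G/C ✓; GC 13/21 = 61.9%, outside 40.9–56.9% ✗ — fails.
Candidate 4 (21 nt, A=6 T=3 G=9 C=3): 3' end GCG has 3 G/C ✓; GC 12/21 = 57.1%, outside 40.9–56.9% ✗ — fails.
Candidate 5 (27 nt, A=7 T=7 G=6 C=7): 3' end GGC has 3 G/C ✓; GC 13/27 = 48.1% ✓ — passes.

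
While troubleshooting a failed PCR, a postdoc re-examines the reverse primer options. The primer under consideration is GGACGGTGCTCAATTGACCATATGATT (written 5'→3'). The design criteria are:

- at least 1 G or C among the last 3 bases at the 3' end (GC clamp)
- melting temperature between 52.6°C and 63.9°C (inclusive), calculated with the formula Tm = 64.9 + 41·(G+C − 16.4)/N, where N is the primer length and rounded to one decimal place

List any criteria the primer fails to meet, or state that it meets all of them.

Base counts: A=7, T=8, G=7, C=5 (length 27).
GC clamp: 3' end ATT has 0 G/C, need ≥1 ✗
Tm: Tm = 64.9 + 41·(12 − 16.4)/27 = 58.2°C ✓

Fails: GC clamp.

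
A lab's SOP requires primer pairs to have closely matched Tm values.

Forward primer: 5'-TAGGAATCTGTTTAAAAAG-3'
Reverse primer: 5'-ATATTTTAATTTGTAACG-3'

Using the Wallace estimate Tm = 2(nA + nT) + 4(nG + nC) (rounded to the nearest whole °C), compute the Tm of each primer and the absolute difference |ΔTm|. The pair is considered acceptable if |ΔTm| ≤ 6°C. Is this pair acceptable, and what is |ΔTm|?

Forward: A=8 T=6 G=4 C=1 → Tm = 2·14 + 4·5 = 48°C.
Reverse: A=6 T=9 G=2 C=1 → Tm = 2·15 + 4·3 = 42°C.
|ΔTm| = |48 − 42| = 6°C, ≤ 6°C.

|ΔTm| = 6°C; the pair is acceptable.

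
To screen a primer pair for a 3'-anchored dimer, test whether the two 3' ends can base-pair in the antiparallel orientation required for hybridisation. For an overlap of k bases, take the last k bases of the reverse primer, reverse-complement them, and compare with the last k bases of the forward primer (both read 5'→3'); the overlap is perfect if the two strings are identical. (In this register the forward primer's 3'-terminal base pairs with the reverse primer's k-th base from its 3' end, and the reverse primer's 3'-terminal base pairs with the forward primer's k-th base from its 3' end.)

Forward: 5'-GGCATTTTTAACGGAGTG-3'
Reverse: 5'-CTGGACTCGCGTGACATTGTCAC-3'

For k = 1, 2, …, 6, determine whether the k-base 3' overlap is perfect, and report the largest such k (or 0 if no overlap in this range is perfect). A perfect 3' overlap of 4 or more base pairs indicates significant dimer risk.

Longest perfect overlap: 3 complementary base pairs; below the dimer-risk threshold (threshold 4).

Last 6 bases (5'→3') — forward …GGAGTG, reverse …TGTCAC.
Reverse complement of the reverse primer's last 6 bases: GTGACA; its first k bases are the reverse complement of the reverse primer's last k bases, so a perfect k-base overlap needs the forward primer's last k bases to equal them.
Comparing (forward last k vs required): k=1: G vs G ✓; k=2: TG vs GT ✗; k=3: GTG vs GTG ✓; k=4: AGTG vs GTGA ✗; k=5: GAGTG vs GTGAC ✗; k=6: GGAGTG vs GTGACA ✗.
Perfect overlaps at k = 1, 3; the largest is 3.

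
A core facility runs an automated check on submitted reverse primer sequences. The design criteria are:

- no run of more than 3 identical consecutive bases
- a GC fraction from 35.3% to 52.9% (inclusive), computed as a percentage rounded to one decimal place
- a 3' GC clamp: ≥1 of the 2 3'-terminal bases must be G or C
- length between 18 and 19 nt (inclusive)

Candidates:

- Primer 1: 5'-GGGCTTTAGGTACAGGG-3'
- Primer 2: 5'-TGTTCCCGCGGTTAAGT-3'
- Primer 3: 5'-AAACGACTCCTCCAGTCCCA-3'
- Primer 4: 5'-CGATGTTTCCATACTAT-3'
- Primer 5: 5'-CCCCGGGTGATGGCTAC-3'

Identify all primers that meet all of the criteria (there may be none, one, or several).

Primer 1 (17 nt, A=3 T=4 G=8 C=2): longest run = 3 ✓; GC 10/17 = 58.8%, outside 35.3–52.9% ✗; 3' end GG has 2 G/C ✓; length 17, outside 18–19 ✗ — fails.
Primer 2 (17 nt, A=2 T=6 G=5 C=4): longest run = 3 ✓; GC 9/17 = 52.9% ✓; 3' end GT has 1 G/C ✓; length 17, outside 18–19 ✗ — fails.
Primer 3 (20 nt, A=6 T=3 G=2 C=9): longest run = 3 ✓; GC 11/20 = 55.0%, outside 35.3–52.9% ✗; 3' end CA has 1 G/C ✓; length 20, outside 18–19 ✗ — fails.
Primer 4 (17 nt, A=4 T=7 G=2 C=4): longest run = 3 ✓; GC 6/17 = 35.3% ✓; 3' end AT has 0 G/C, need ≥1 ✗; length 17, outside 18–19 ✗ — fails.
Primer 5 (17 nt, A=2 T=3 G=6 C=6): longest run = 4, exceeds 3 ✗; GC 12/17 = 70.6%, outside 35.3–52.9% ✗; 3' end AC has 1 G/C ✓; length 17, outside 18–19 ✗ — fails.

None of the candidates satisfy all criteria.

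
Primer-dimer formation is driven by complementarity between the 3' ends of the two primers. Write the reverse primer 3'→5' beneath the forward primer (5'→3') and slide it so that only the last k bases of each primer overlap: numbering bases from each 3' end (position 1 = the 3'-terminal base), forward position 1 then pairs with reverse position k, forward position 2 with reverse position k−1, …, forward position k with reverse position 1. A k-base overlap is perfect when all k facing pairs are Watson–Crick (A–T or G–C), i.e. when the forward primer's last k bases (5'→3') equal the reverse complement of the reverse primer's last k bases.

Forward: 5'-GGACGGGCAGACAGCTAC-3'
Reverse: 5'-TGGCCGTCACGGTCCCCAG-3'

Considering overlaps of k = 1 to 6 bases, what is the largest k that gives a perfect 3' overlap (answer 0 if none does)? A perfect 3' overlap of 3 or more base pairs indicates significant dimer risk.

Last 6 bases (5'→3') — forward …AGCTAC, reverse …CCCCAG.
Reverse complement of the reverse primer's last 6 bases: CTGGGG; its first k bases are the reverse complement of the reverse primer's last k bases, so a perfect k-base overlap needs the forward primer's last k bases to equal them.
Comparing (forward last k vs required): k=1: C vs C ✓; k=2: AC vs CT ✗; k=3: TAC vs CTG ✗; k=4: CTAC vs CTGG ✗; k=5: GCTAC vs CTGGG ✗; k=6: AGCTAC vs CTGGGG ✗.
Only k = 1 is perfect, so the longest perfect 3' overlap is 1.

Longest perfect overlap: 1 complementary base pair; below the dimer-risk threshold (threshold 3).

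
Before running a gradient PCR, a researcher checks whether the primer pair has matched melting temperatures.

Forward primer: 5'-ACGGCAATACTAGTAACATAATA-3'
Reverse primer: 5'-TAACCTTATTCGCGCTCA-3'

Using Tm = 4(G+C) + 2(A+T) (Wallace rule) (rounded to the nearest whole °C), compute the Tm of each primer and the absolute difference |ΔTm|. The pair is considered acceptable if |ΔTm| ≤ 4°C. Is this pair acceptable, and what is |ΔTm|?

|ΔTm| = 8°C; the pair is not acceptable.

Forward: A=11 T=5 G=3 C=4 → Tm = 2·16 + 4·7 = 60°C.
Reverse: A=4 T=6 G=2 C=6 → Tm = 2·10 + 4·8 = 52°C.
|ΔTm| = |60 − 52| = 8°C, > 4°C.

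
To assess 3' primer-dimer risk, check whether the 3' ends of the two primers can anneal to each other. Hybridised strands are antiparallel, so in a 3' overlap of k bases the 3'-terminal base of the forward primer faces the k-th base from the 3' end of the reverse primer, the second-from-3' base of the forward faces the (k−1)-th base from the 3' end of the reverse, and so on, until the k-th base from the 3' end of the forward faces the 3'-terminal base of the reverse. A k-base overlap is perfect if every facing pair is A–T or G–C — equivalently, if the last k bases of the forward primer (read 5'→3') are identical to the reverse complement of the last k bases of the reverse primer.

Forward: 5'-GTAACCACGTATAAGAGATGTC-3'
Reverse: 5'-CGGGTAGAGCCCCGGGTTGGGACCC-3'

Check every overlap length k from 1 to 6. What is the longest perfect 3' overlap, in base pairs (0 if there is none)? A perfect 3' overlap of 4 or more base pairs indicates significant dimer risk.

Last 6 bases (5'→3') — forward …GATGTC, reverse …GGACCC.
Reverse complement of the reverse primer's last 6 bases: GGGTCC; its first k bases are the reverse complement of the reverse primer's last k bases, so a perfect k-base overlap needs the forward primer's last k bases to equal them.
Comparing (forward last k vs required): k=1: C vs G ✗; k=2: TC vs GG ✗; k=3: GTC vs GGG ✗; k=4: TGTC vs GGGT ✗; k=5: ATGTC vs GGGTC ✗; k=6: GATGTC vs GGGTCC ✗.
No overlap length from 1 to 6 is perfect, so the longest perfect 3' overlap is 0.

Longest perfect overlap: 0 complementary base pairs; below the dimer-risk threshold (threshold 4).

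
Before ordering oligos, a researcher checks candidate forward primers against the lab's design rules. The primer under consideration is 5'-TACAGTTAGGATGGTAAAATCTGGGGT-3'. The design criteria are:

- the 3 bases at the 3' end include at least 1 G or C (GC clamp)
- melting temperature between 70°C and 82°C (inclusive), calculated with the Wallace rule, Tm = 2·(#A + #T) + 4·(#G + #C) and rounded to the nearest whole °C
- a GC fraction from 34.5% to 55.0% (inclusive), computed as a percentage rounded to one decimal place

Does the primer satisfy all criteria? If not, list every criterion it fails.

Meets all criteria.

Base counts: A=8, T=8, G=9, C=2 (length 27).
GC clamp: 3' end GGT has 2 G/C ✓
Tm: Tm = 2·16 + 4·11 = 76°C ✓
GC content: GC 11/27 = 40.7% ✓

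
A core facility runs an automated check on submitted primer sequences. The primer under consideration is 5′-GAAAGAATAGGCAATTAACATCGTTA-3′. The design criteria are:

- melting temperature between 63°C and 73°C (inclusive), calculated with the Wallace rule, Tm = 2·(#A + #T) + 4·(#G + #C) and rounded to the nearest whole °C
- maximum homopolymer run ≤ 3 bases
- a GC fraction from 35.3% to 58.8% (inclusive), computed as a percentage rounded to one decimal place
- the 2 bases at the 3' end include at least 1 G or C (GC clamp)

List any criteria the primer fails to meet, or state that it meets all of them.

Fails: GC content, GC clamp.

Base counts: A=12, T=6, G=5, C=3 (length 26).
Tm: Tm = 2·18 + 4·8 = 68°C ✓
homopolymer run: longest run = 3 ✓
GC content: GC 8/26 = 30.8%, outside 35.3–58.8% ✗
GC clamp: 3' end TA has 0 G/C, need ≥1 ✗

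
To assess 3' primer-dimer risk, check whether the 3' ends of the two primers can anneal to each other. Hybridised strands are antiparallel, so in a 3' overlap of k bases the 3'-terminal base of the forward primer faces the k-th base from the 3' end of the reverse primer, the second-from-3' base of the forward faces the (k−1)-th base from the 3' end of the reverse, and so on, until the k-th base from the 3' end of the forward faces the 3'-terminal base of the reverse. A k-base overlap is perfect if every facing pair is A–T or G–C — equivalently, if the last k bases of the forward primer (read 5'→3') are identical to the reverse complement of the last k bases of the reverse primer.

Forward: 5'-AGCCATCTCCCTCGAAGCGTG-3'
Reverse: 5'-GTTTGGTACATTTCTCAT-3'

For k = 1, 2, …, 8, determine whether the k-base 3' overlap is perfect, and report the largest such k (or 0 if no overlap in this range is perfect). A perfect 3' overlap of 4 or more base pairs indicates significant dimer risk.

Last 8 bases (5'→3') — forward …GAAGCGTG, reverse …TTTCTCAT.
Reverse complement of the reverse primer's last 8 bases: ATGAGAAA; its first k bases are the reverse complement of the reverse primer's last k bases, so a perfect k-base overlap needs the forward primer's last k bases to equal them.
Comparing (forward last k vs required): k=1: G vs A ✗; k=2: TG vs AT ✗; k=3: GTG vs ATG ✗; k=4: CGTG vs ATGA ✗; k=5: GCGTG vs ATGAG ✗; k=6: AGCGTG vs ATGAGA ✗; k=7: AAGCGTG vs ATGAGAA ✗; k=8: GAAGCGTG vs ATGAGAAA ✗.
No overlap length from 1 to 8 is perfect, so the longest perfect 3' overlap is 0.

Longest perfect overlap: 0 complementary base pairs; below the dimer-risk threshold (threshold 4).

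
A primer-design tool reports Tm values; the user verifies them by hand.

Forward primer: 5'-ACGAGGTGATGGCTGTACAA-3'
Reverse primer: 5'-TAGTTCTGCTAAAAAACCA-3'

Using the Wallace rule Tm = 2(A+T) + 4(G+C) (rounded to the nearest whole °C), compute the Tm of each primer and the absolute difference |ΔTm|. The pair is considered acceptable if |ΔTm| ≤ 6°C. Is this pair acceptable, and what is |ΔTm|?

|ΔTm| = 10°C; the pair is not acceptable.

Forward: A=6 T=4 G=7 C=3 → Tm = 2·10 + 4·10 = 60°C.
Reverse: A=8 T=5 G=2 C=4 → Tm = 2·13 + 4·6 = 50°C.
|ΔTm| = |60 − 50| = 10°C, > 6°C.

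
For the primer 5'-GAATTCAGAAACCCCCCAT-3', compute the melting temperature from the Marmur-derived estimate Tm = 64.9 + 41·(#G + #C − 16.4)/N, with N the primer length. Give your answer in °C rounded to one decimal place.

Base counts: A=7, T=3, G=2, C=7; G+C = 9, N = 19.
Tm = 64.9 + 41·(9 − 16.4)/19 = 64.9 + -303.40/19 = 48.9°C.

48.9°C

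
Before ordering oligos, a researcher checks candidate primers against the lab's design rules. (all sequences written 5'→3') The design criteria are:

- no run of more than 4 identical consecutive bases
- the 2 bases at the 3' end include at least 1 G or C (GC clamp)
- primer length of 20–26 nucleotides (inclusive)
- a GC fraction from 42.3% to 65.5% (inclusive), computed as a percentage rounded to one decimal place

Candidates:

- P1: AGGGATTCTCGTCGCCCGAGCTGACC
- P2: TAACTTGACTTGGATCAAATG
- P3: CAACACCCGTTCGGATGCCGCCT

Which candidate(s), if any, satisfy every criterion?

P1 (26 nt, A=4 T=5 G=8 C=9): longest run = 3 ✓; 3' end CC has 2 G/C ✓; length 26 ✓; GC 17/26 = 65.4% ✓ — passes.
P2 (21 nt, A=7 T=7 G=4 C=3): longest run = 3 ✓; 3' end TG has 1 G/C ✓; length 21 ✓; GC 7/21 = 33.3%, outside 42.3–65.5% ✗ — fails.
P3 (23 nt, A=4 T=4 G=5 C=10): longest run = 3 ✓; 3' end CT has 1 G/C ✓; length 23 ✓; GC 15/23 = 65.2% ✓ — passes.

P1 and P3.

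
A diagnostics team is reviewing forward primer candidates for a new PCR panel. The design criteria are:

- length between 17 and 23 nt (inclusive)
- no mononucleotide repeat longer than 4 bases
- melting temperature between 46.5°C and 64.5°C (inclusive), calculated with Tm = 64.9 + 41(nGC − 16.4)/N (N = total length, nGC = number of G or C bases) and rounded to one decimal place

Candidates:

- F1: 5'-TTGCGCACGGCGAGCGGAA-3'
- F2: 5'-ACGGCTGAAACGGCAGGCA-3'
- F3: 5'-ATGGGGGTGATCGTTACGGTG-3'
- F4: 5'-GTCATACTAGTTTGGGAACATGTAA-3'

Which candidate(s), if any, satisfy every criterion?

F1 and F2.

F1 (19 nt, A=4 T=2 G=8 C=5): length 19 ✓; longest run = 2 ✓; Tm = 64.9 + 41·(13 − 16.4)/19 = 57.6°C ✓ — passes.
F2 (19 nt, A=6 T=1 G=7 C=5): length 19 ✓; longest run = 3 ✓; Tm = 64.9 + 41·(12 − 16.4)/19 = 55.4°C ✓ — passes.
F3 (21 nt, A=3 T=6 G=10 C=2): length 21 ✓; longest run = 5, exceeds 4 ✗; Tm = 64.9 + 41·(12 − 16.4)/21 = 56.3°C ✓ — fails.
F4 (25 nt, A=8 T=8 G=6 C=3): length 25, outside 17–23 ✗; longest run = 3 ✓; Tm = 64.9 + 41·(9 − 16.4)/25 = 52.8°C ✓ — fails.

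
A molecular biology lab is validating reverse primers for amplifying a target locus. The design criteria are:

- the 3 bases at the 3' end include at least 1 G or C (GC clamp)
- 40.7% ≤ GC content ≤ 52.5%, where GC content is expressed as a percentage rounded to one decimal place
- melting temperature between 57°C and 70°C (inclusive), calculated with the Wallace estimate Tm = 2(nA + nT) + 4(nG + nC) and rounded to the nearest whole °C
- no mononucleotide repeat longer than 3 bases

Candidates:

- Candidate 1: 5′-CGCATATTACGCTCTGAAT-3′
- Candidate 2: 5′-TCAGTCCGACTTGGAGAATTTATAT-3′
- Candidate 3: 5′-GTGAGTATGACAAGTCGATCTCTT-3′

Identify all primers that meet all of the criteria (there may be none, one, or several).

Candidate 3 only.

Candidate 1 (19 nt, A=5 T=6 G=3 C=5): 3' end AAT has 0 G/C, need ≥1 ✗; GC 8/19 = 42.1% ✓; Tm = 2·11 + 4·8 = 54°C, outside 57–70°C ✗; longest run = 2 ✓ — fails.
Candidate 2 (25 nt, A=7 T=9 G=5 C=4): 3' end TAT has 0 G/C, need ≥1 ✗; GC 9/25 = 36.0%, outside 40.7–52.5% ✗; Tm = 2·16 + 4·9 = 68°C ✓; longest run = 3 ✓ — fails.
Candidate 3 (24 nt, A=6 T=8 G=6 C=4): 3' end CTT has 1 G/C ✓; GC 10/24 = 41.7% ✓; Tm = 2·14 + 4·10 = 68°C ✓; longest run = 2 ✓ — passes.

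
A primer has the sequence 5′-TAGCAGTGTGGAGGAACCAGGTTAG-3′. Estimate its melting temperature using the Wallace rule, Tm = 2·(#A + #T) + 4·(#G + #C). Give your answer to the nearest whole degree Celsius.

76°C

Base counts: A=7, T=5, G=10, C=3 (length 25).
Tm = 2·(7+5) + 4·(10+3) = 2·12 + 4·13 = 24 + 52 = 76°C.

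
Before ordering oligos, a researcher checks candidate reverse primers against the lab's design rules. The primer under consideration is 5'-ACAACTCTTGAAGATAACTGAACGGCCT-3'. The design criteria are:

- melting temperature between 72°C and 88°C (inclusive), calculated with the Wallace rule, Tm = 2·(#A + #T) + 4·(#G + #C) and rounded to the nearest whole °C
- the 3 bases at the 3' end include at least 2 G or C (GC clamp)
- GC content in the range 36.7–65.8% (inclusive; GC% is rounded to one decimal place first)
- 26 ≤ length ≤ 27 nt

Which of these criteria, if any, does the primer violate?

Base counts: A=10, T=6, G=5, C=7 (length 28).
Tm: Tm = 2·16 + 4·12 = 80°C ✓
GC clamp: 3' end CCT has 2 G/C ✓
GC content: GC 12/28 = 42.9% ✓
length: length 28, outside 26–27 ✗

Fails: length.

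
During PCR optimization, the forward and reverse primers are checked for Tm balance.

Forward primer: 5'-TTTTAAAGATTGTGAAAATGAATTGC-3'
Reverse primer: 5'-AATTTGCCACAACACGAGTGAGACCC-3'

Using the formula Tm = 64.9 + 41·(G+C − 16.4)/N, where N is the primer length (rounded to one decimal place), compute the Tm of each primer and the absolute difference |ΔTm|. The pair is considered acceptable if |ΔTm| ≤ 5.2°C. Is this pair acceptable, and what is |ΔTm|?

|ΔTm| = 11.0°C; the pair is not acceptable.

Forward: G+C = 6, N = 26 → Tm = 64.9 + 41·(6 − 16.4)/26 = 48.5°C.
Reverse: G+C = 13, N = 26 → Tm = 64.9 + 41·(13 − 16.4)/26 = 59.5°C.
|ΔTm| = |48.5 − 59.5| = 11.0°C, > 5.2°C.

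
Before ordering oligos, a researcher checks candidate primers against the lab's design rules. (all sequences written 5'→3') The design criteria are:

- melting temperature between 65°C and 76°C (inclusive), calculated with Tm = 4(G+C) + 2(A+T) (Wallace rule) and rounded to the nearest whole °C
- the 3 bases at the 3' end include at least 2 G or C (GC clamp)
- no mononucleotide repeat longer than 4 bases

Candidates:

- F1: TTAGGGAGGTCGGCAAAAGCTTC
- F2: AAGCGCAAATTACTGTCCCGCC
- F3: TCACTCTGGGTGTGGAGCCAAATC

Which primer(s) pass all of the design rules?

F2 only.

F1 (23 nt, A=6 T=5 G=8 C=4): Tm = 2·11 + 4·12 = 70°C ✓; 3' end TTC has 1 G/C, need ≥2 ✗; longest run = 4 ✓ — fails.
F2 (22 nt, A=6 T=4 G=4 C=8): Tm = 2·10 + 4·12 = 68°C ✓; 3' end GCC has 3 G/C ✓; longest run = 3 ✓ — passes.
F3 (24 nt, A=5 T=6 G=7 C=6): Tm = 2·11 + 4·13 = 74°C ✓; 3' end ATC has 1 G/C, need ≥2 ✗; longest run = 3 ✓ — fails.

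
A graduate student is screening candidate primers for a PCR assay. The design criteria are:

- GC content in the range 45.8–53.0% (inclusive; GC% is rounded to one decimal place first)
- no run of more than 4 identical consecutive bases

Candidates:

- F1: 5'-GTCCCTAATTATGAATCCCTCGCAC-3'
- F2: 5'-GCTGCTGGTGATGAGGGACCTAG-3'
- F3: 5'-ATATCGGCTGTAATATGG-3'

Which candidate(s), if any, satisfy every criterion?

F1 only.

F1 (25 nt, A=6 T=7 G=3 C=9): GC 12/25 = 48.0% ✓; longest run = 3 ✓ — passes.
F2 (23 nt, A=4 T=5 G=10 C=4): GC 14/23 = 60.9%, outside 45.8–53.0% ✗; longest run = 3 ✓ — fails.
F3 (18 nt, A=5 T=6 G=5 C=2): GC 7/18 = 38.9%, outside 45.8–53.0% ✗; longest run = 2 ✓ — fails.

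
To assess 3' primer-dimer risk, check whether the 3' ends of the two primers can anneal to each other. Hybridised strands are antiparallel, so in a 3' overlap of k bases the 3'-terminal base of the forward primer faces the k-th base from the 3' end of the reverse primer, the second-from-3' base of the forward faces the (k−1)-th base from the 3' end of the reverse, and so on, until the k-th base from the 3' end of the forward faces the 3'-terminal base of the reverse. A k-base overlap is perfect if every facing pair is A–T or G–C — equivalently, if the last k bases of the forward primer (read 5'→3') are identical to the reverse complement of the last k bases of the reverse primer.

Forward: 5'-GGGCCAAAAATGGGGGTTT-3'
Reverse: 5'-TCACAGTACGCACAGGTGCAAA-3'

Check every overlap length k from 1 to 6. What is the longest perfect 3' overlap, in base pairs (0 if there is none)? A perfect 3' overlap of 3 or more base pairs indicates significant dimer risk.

Longest perfect overlap: 3 complementary base pairs; significant dimer risk (threshold 3).

Last 6 bases (5'→3') — forward …GGGTTT, reverse …TGCAAA.
Reverse complement of the reverse primer's last 6 bases: TTTGCA; its first k bases are the reverse complement of the reverse primer's last k bases, so a perfect k-base overlap needs the forward primer's last k bases to equal them.
Comparing (forward last k vs required): k=1: T vs T ✓; k=2: TT vs TT ✓; k=3: TTT vs TTT ✓; k=4: GTTT vs TTTG ✗; k=5: GGTTT vs TTTGC ✗; k=6: GGGTTT vs TTTGCA ✗.
Perfect overlaps at k = 1, 2, 3; the largest is 3.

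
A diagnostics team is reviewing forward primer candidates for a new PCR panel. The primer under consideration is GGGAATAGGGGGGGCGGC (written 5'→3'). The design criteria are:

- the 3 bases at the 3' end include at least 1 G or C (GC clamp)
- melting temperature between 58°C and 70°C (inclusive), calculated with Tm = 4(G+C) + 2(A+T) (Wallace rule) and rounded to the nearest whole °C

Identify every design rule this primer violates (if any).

Meets all criteria.

Base counts: A=3, T=1, G=12, C=2 (length 18).
GC clamp: 3' end GGC has 3 G/C ✓
Tm: Tm = 2·4 + 4·14 = 64°C ✓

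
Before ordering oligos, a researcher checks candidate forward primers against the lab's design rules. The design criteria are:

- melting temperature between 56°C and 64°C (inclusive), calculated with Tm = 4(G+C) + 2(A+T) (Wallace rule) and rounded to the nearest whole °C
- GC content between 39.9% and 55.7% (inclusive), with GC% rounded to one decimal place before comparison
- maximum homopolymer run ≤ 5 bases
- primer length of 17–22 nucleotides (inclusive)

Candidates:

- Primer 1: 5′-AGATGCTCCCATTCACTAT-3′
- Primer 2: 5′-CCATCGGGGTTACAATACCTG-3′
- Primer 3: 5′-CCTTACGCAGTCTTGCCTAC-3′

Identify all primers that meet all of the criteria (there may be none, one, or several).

Primer 1 (19 nt, A=5 T=6 G=2 C=6): Tm = 2·11 + 4·8 = 54°C, outside 56–64°C ✗; GC 8/19 = 42.1% ✓; longest run = 3 ✓; length 19 ✓ — fails.
Primer 2 (21 nt, A=5 T=5 G=5 C=6): Tm = 2·10 + 4·11 = 64°C ✓; GC 11/21 = 52.4% ✓; longest run = 4 ✓; length 21 ✓ — passes.
Primer 3 (20 nt, A=3 T=6 G=3 C=8): Tm = 2·9 + 4·11 = 62°C ✓; GC 11/20 = 55.0% ✓; longest run = 2 ✓; length 20 ✓ — passes.

Primer 2 and Primer 3.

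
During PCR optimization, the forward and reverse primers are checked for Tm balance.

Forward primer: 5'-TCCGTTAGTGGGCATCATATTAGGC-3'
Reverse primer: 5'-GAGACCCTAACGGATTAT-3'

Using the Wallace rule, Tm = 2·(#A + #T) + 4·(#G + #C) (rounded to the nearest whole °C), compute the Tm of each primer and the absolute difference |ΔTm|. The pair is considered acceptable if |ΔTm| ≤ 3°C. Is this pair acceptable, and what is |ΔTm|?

|ΔTm| = 22°C; the pair is not acceptable.

Forward: A=5 T=8 G=7 C=5 → Tm = 2·13 + 4·12 = 74°C.
Reverse: A=6 T=4 G=4 C=4 → Tm = 2·10 + 4·8 = 52°C.
|ΔTm| = |74 − 52| = 22°C, > 3°C.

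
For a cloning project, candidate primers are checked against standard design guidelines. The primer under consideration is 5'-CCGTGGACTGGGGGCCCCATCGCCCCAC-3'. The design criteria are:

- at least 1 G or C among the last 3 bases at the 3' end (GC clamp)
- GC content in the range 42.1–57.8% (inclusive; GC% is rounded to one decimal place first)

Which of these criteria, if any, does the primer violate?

Fails: GC content.

Base counts: A=3, T=3, G=9, C=13 (length 28).
GC clamp: 3' end CAC has 2 G/C ✓
GC content: GC 22/28 = 78.6%, outside 42.1–57.8% ✗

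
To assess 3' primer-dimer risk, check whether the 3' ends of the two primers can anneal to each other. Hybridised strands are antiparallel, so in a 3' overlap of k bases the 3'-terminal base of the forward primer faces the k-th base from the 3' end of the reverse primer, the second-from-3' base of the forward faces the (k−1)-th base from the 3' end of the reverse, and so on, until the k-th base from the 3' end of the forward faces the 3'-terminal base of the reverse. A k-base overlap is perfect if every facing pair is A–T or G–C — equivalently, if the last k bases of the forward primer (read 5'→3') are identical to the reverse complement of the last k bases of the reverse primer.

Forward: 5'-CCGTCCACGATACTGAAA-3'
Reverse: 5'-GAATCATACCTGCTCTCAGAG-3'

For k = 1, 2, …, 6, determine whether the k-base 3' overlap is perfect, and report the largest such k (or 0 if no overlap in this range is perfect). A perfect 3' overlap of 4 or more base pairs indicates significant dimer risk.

Longest perfect overlap: 0 complementary base pairs; below the dimer-risk threshold (threshold 4).

Last 6 bases (5'→3') — forward …CTGAAA, reverse …TCAGAG.
Reverse complement of the reverse primer's last 6 bases: CTCTGA; its first k bases are the reverse complement of the reverse primer's last k bases, so a perfect k-base overlap needs the forward primer's last k bases to equal them.
Comparing (forward last k vs required): k=1: A vs C ✗; k=2: AA vs CT ✗; k=3: AAA vs CTC ✗; k=4: GAAA vs CTCT ✗; k=5: TGAAA vs CTCTG ✗; k=6: CTGAAA vs CTCTGA ✗.
No overlap length from 1 to 6 is perfect, so the longest perfect 3' overlap is 0.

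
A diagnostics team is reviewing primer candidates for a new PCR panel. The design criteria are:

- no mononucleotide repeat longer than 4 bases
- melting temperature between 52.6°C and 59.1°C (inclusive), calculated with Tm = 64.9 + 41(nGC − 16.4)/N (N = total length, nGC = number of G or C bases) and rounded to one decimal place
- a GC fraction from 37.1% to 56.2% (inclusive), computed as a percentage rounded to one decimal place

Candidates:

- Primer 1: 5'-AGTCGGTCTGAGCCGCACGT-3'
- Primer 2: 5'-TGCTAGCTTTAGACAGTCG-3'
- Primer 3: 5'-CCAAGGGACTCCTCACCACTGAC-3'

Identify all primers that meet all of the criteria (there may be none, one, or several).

Primer 1 (20 nt, A=3 T=4 G=7 C=6): longest run = 2 ✓; Tm = 64.9 + 41·(13 − 16.4)/20 = 57.9°C ✓; GC 13/20 = 65.0%, outside 37.1–56.2% ✗ — fails.
Primer 2 (19 nt, A=4 T=6 G=5 C=4): longest run = 3 ✓; Tm = 64.9 + 41·(9 − 16.4)/19 = 48.9°C, outside 52.6–59.1°C ✗; GC 9/19 = 47.4% ✓ — fails.
Primer 3 (23 nt, A=6 T=3 G=4 C=10): longest run = 3 ✓; Tm = 64.9 + 41·(14 − 16.4)/23 = 60.6°C, outside 52.6–59.1°C ✗; GC 14/23 = 60.9%, outside 37.1–56.2% ✗ — fails.

None of the candidates satisfy all criteria.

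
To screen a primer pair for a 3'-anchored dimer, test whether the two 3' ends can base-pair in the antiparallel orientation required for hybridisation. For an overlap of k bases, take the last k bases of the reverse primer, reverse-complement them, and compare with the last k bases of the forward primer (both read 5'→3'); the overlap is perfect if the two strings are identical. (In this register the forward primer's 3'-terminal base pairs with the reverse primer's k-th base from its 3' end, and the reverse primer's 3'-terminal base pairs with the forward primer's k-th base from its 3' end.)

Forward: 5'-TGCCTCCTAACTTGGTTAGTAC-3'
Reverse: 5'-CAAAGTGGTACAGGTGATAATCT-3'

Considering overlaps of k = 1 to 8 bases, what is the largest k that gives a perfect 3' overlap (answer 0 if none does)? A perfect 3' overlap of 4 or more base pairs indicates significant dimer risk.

Longest perfect overlap: 0 complementary base pairs; below the dimer-risk threshold (threshold 4).

Last 8 bases (5'→3') — forward …GTTAGTAC, reverse …GATAATCT.
Reverse complement of the reverse primer's last 8 bases: AGATTATC; its first k bases are the reverse complement of the reverse primer's last k bases, so a perfect k-base overlap needs the forward primer's last k bases to equal them.
Comparing (forward last k vs required): k=1: C vs A ✗; k=2: AC vs AG ✗; k=3: TAC vs AGA ✗; k=4: GTAC vs AGAT ✗; k=5: AGTAC vs AGATT ✗; k=6: TAGTAC vs AGATTA ✗; k=7: TTAGTAC vs AGATTAT ✗; k=8: GTTAGTAC vs AGATTATC ✗.
No overlap length from 1 to 8 is perfect, so the longest perfect 3' overlap is 0.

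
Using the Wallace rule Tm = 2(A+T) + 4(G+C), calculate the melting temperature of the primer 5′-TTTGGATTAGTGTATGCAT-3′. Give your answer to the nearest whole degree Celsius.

50°C

Base counts: A=4, T=9, G=5, C=1 (length 19).
Tm = 2·(4+9) + 4·(5+1) = 2·13 + 4·6 = 26 + 24 = 50°C.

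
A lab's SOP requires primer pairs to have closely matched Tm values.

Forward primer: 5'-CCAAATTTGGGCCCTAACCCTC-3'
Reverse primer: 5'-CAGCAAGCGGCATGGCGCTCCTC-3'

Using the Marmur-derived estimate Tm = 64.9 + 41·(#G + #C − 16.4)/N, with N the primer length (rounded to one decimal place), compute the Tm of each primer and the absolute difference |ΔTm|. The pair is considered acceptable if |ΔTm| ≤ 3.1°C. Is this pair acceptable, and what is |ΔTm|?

|ΔTm| = 7.5°C; the pair is not acceptable.

Forward: G+C = 12, N = 22 → Tm = 64.9 + 41·(12 − 16.4)/22 = 56.7°C.
Reverse: G+C = 16, N = 23 → Tm = 64.9 + 41·(16 − 16.4)/23 = 64.2°C.
|ΔTm| = |56.7 − 64.2| = 7.5°C, > 3.1°C.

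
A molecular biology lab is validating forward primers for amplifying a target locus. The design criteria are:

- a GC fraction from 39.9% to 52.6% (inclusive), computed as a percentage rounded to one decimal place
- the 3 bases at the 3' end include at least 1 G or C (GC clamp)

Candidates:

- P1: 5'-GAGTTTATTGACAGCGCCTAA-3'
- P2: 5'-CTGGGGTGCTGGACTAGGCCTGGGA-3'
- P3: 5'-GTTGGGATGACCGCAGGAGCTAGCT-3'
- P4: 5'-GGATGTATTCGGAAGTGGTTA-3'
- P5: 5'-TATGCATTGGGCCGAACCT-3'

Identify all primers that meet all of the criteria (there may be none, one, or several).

P5 only.

P1 (21 nt, A=6 T=6 G=5 C=4): GC 9/21 = 42.9% ✓; 3' end TAA has 0 G/C, need ≥1 ✗ — fails.
P2 (25 nt, A=3 T=5 G=12 C=5): GC 17/25 = 68.0%, outside 39.9–52.6% ✗; 3' end GGA has 2 G/C ✓ — fails.
P3 (25 nt, A=5 T=5 G=10 C=5): GC 15/25 = 60.0%, outside 39.9–52.6% ✗; 3' end GCT has 2 G/C ✓ — fails.
P4 (21 nt, A=5 T=7 G=8 C=1): GC 9/21 = 42.9% ✓; 3' end TTA has 0 G/C, need ≥1 ✗ — fails.
P5 (19 nt, A=4 T=5 G=5 C=5): GC 10/19 = 52.6% ✓; 3' end CCT has 2 G/C ✓ — passes.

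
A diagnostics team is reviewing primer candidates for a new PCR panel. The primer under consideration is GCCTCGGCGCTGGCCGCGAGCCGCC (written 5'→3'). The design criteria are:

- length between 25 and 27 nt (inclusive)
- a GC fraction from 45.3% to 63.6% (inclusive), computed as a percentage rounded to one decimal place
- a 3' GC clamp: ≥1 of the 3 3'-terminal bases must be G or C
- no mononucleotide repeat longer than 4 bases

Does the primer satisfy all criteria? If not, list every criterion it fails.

Fails: GC content.

Base counts: A=1, T=2, G=10, C=12 (length 25).
length: length 25 ✓
GC content: GC 22/25 = 88.0%, outside 45.3–63.6% ✗
GC clamp: 3' end GCC has 3 G/C ✓
homopolymer run: longest run = 2 ✓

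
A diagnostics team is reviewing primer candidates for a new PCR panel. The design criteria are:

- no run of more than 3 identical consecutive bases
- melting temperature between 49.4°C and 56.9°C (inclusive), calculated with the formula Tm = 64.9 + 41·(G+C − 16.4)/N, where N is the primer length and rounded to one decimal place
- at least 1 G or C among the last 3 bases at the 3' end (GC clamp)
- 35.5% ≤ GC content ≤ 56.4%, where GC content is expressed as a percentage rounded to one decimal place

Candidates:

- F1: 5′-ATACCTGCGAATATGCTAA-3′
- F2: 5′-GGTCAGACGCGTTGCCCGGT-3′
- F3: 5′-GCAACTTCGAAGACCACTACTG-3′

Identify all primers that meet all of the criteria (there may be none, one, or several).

F1 (19 nt, A=7 T=5 G=3 C=4): longest run = 2 ✓; Tm = 64.9 + 41·(7 − 16.4)/19 = 44.6°C, outside 49.4–56.9°C ✗; 3' end TAA has 0 G/C, need ≥1 ✗; GC 7/19 = 36.8% ✓ — fails.
F2 (20 nt, A=2 T=4 G=8 C=6): longest run = 3 ✓; Tm = 64.9 + 41·(14 − 16.4)/20 = 60.0°C, outside 49.4–56.9°C ✗; 3' end GGT has 2 G/C ✓; GC 14/20 = 70.0%, outside 35.5–56.4% ✗ — fails.
F3 (22 nt, A=7 T=4 G=4 C=7): longest run = 2 ✓; Tm = 64.9 + 41·(11 − 16.4)/22 = 54.8°C ✓; 3' end CTG has 2 G/C ✓; GC 11/22 = 50.0% ✓ — passes.

F3 only.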